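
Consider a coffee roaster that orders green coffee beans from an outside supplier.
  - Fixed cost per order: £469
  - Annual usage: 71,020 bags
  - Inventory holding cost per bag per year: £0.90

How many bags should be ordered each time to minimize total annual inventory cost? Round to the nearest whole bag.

Optimal lot size Q* = (2 × 71,020 × £469 / £0.9)^½ ≈ 8,603.41

8,603 bags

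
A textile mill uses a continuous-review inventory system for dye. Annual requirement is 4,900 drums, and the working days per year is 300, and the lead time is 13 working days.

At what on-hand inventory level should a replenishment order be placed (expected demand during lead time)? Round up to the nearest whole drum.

Daily demand d = 4,900 / 300 = 16.333 drums/day
Demand during lead time = 16.333 × 13 = 212.33
Reorder point = 212.33 → round up

213 drums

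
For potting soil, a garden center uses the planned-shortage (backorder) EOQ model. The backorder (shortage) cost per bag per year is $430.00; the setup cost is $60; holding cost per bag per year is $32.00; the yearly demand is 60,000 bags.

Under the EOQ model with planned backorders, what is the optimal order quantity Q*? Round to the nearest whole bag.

Basic EOQ = √(2·60,000·60/32) = 474.342
Backorder adjustment √((H+b)/b) = √((32+430)/430) = 1.0365
Q* = 474.342 × 1.0365 ≈ 491.67

492 bags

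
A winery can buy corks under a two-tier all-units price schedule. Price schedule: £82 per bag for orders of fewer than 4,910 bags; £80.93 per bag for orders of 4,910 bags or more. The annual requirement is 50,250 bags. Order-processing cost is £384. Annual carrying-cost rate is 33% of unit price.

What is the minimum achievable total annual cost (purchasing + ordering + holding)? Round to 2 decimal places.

H₁ = 33%×£82 = £27.0600;  H₂ = 33%×£80.93 = £26.7069
EOQ₁ = √(2×50,250×384/27.0600) = 1,194.22  (< 4,910, feasible at tier 1)
EOQ₂ = √(2×50,250×384/26.7069) = 1,202.09  (< 4,910 → use Q = 4,910 at tier-2 price)
TC(tier 1 (EOQ₁), Q≈1,194.2) = £4,152,815.62
TC(tier 2, Q≈4,910.0) = £4,136,227.88
Minimum at tier 2: £4,136,227.88

£4,136,227.88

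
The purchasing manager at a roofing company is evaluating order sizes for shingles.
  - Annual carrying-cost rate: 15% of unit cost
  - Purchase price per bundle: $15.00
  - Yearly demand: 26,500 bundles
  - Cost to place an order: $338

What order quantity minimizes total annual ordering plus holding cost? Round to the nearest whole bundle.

2,822 bundles

Carrying cost H = $15 × 15% = $2.2500/bundle/yr
EOQ = √(2DS/H) = √(2 × 26,500 × 338 / 2.25)
    = √(7,961,777.78) ≈ 2,821.66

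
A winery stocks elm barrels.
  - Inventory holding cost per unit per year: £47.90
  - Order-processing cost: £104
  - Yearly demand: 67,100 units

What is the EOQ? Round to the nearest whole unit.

540 units

Optimal lot size Q* = (2 × 67,100 × £104 / £47.9)^½ ≈ 539.79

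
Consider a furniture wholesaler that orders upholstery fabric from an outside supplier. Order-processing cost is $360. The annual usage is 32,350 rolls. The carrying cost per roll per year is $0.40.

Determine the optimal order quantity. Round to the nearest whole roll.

7,631 rolls

EOQ = √(2DS/H) = √(2 × 32,350 × 360 / 0.4)
    = √(58,230,000.00) ≈ 7,630.86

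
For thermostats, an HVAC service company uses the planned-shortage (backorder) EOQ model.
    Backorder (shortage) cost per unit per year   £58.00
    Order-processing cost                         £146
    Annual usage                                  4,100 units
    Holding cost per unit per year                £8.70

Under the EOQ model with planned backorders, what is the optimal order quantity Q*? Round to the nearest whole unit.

Q* = √(2DS/H) · √((H + b)/b)
   = √(2 × 4,100 × 146 / 8.7) · √((8.7 + 58) / 58)
   = 370.957 × 1.0724 ≈ 397.81

398 units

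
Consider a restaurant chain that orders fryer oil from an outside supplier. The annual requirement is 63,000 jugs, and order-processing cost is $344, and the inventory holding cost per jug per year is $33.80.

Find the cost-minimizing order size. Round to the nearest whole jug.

1,132 jugs

Optimal lot size Q* = (2 × 63,000 × $344 / $33.8)^½ ≈ 1,132.42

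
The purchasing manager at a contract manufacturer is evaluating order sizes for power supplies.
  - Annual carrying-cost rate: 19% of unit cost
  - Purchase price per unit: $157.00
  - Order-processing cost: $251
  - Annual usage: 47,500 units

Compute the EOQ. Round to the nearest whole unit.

Carrying cost H = $157 × 19% = $29.8300/unit/yr
EOQ = √(2DS/H) = √(2 × 47,500 × 251 / 29.83)
    = √(799,363.06) ≈ 894.07

894 units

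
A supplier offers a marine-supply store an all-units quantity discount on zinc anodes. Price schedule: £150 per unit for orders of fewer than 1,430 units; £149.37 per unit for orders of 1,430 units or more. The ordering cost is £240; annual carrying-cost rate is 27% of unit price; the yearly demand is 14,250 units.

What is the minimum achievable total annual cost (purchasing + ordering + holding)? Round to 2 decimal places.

£2,154,143.92

H₁ = 27%×£150 = £40.5000;  H₂ = 27%×£149.37 = £40.3299
EOQ₁ = √(2×14,250×240/40.5000) = 410.96  (< 1,430, feasible at tier 1)
EOQ₂ = √(2×14,250×240/40.3299) = 411.83  (< 1,430 → use Q = 1,430 at tier-2 price)
TC(tier 1 (EOQ₁), Q≈411.0) = £2,154,143.92
TC(tier 2, Q≈1,430.0) = £2,159,749.99
Minimum at tier 1 (EOQ₁): £2,154,143.92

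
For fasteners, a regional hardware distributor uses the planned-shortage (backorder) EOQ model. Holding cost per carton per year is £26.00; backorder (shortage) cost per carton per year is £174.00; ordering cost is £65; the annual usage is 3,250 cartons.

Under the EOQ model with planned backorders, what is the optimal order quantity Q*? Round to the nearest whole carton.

137 cartons

Basic EOQ = √(2·3,250·65/26) = 127.475
Backorder adjustment √((H+b)/b) = √((26+174)/174) = 1.0721
Q* = 127.475 × 1.0721 ≈ 136.67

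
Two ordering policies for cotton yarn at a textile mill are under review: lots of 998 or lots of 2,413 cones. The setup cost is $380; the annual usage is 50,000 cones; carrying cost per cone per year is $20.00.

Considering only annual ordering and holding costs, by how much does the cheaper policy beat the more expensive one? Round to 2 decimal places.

$2,985.94

Annual cost at Q: ordering D·S/Q plus holding Q·H/2.
TC(998) = (50,000/998)×380 + (998/2)×20 = $29,018.08
TC(2,413) = (50,000/2,413)×380 + (2,413/2)×20 = $32,004.02
Cheaper: Q = 998.  Difference = $2,985.94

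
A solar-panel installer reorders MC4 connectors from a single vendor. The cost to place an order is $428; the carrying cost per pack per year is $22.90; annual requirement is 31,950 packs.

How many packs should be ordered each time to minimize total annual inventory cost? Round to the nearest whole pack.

Optimal lot size Q* = (2 × 31,950 × $428 / $22.9)^½ ≈ 1,092.83

1,093 packs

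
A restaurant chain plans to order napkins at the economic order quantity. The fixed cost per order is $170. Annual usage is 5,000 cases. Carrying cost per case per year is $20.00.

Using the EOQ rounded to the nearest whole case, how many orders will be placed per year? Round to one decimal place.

Optimal lot size Q* = (2 × 5,000 × $170 / $20)^½ ≈ 291.55 → Q = 292
N = D/Q = 5,000/292 ≈ 17.123 orders/yr

17.1 orders per year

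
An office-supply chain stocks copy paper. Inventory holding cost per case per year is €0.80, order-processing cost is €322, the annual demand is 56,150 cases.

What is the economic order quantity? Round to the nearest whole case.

EOQ = √(2DS/H) = √(2 × 56,150 × 322 / 0.8)
    = √(45,200,750.00) ≈ 6,723.15

6,723 cases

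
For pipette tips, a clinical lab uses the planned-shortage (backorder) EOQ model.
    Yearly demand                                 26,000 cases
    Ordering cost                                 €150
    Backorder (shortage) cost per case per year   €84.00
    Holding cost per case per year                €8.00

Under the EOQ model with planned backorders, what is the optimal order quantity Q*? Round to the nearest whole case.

1,033 cases

Q* = √(2DS/H) · √((H + b)/b)
   = √(2 × 26,000 × 150 / 8) · √((8 + 84) / 84)
   = 987.421 × 1.0465 ≈ 1,033.37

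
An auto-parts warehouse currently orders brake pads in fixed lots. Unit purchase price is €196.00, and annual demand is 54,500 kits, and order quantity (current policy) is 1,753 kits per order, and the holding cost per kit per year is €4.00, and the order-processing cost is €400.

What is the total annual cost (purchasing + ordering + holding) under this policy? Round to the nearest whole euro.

€10,697,942

Ordering: D/Q × S = 54,500/1,753 × €400 = €12,435.82
Holding:  Q/2 × H = 1,753/2 × €4 = €3,506.00
Purchase cost = D·C = 54,500 × 196 = €10,682,000.00
Total = €12,435.82 + €3,506.00 + €10,682,000.00 = €10,697,941.82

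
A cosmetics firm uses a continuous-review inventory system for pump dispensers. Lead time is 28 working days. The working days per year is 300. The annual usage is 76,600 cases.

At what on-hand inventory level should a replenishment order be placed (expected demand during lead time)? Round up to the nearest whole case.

7,150 cases

Daily demand d = 76,600 / 300 = 255.333 cases/day
Demand during lead time = 255.333 × 28 = 7,149.33
Reorder point = 7,149.33 → round up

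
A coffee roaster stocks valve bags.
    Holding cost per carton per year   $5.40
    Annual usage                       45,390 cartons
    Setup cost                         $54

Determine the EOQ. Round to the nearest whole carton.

953 cartons

EOQ = √(2DS/H) = √(2 × 45,390 × 54 / 5.4)
    = √(907,800.00) ≈ 952.79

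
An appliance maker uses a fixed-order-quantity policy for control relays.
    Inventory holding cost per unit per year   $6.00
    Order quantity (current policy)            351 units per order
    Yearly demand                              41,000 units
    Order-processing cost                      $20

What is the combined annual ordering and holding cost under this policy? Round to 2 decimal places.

Annual ordering cost = (D/Q)·S = (41,000/351) × 20 = $2,336.18
Annual holding cost  = (Q/2)·H = (351/2) × 6 = $1,053.00
Total = $2,336.18 + $1,053.00 = $3,389.18

$3,389.18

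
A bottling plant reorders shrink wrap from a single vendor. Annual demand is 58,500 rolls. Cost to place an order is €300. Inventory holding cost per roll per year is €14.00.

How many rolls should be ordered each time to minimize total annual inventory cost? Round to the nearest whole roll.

EOQ = √(2DS/H) = √(2 × 58,500 × 300 / 14)
    = √(2,507,142.86) ≈ 1,583.40

1,583 rolls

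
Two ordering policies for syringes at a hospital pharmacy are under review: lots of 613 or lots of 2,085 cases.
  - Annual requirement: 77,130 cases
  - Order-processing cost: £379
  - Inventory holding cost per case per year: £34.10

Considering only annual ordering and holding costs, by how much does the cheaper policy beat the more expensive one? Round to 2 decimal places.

£8,569.35

TC(Q) = (D/Q)S + (Q/2)H
TC(613) = (77,130/613)×379 + (613/2)×34.1 = £58,138.88
TC(2,085) = (77,130/2,085)×379 + (2,085/2)×34.1 = £49,569.52
Lots of 2,085 are cheaper by £8,569.35.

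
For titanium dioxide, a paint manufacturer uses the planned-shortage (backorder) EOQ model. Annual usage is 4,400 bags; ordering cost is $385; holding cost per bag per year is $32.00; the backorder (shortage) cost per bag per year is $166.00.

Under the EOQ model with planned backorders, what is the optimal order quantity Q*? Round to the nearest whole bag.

355 bags

Q* = √(2DS/H) · √((H + b)/b)
   = √(2 × 4,400 × 385 / 32) · √((32 + 166) / 166)
   = 325.384 × 1.0921 ≈ 355.37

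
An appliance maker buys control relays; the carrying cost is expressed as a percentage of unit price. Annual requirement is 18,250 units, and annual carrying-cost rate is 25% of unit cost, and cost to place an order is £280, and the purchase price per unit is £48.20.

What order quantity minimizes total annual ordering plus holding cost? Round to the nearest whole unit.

921 units

Holding cost per unit per year: H = 25% × £48.2 = £12.0500
2DS/H = 2·18,250·280/12.05 = 848,132.78
EOQ = √848,132.78 ≈ 920.94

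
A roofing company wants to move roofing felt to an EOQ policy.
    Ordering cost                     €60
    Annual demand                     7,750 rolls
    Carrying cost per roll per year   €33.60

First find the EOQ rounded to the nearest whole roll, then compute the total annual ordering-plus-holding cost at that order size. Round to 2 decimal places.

Q* = √(2·D·S / H) = √(2·7,750·60 / 33.6) = √27,678.6 ≈ 166.37 → Q = 166 rolls
Ordering: D/Q × S = 7,750/166 × €60 = €2,801.20
Holding:  Q/2 × H = 166/2 × €33.6 = €2,788.80
Total = €2,801.20 + €2,788.80 = €5,590.00

€5,590.00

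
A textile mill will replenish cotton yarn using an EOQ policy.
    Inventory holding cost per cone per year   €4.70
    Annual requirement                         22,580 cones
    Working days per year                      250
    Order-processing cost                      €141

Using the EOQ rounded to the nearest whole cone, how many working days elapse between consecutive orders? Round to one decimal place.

12.9 days

2DS/H = 2·22,580·141/4.7 = 1,354,800.00
EOQ = √1,354,800.00 ≈ 1,163.96 → Q = 1,164 cones
Days between orders = 250 / (D/Q) = 250 / 19.399 ≈ 12.888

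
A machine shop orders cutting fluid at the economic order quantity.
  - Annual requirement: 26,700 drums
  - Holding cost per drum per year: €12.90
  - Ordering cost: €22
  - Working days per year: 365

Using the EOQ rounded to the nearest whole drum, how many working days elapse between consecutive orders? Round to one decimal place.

4.1 days

Q* = √(2·D·S / H) = √(2·26,700·22 / 12.9) = √91,069.8 ≈ 301.78 → Q = 302 drums
Days between orders = 365 / (D/Q) = 365 / 88.411 ≈ 4.128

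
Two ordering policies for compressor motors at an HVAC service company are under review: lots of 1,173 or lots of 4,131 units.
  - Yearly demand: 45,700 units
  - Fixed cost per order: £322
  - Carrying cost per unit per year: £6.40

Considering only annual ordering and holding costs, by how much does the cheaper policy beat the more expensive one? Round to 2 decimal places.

£482.69

For each Q, cost = (D/Q)·S + (Q/2)·H.
TC(1,173) = (45,700/1,173)×322 + (1,173/2)×6.4 = £16,298.70
TC(4,131) = (45,700/4,131)×322 + (4,131/2)×6.4 = £16,781.39
|ΔTC| = |£16,298.70 − £16,781.39| = £482.69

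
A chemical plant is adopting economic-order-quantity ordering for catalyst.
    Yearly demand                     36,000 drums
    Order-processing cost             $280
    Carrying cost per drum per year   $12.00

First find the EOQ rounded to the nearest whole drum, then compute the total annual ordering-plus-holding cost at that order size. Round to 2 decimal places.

Q* = √(2·D·S / H) = √(2·36,000·280 / 12) = √1,680,000.0 ≈ 1,296.15 → Q = 1,296 drums
Ordering: D/Q × S = 36,000/1,296 × $280 = $7,777.78
Holding:  Q/2 × H = 1,296/2 × $12 = $7,776.00
Total = $7,777.78 + $7,776.00 = $15,553.78

$15,553.78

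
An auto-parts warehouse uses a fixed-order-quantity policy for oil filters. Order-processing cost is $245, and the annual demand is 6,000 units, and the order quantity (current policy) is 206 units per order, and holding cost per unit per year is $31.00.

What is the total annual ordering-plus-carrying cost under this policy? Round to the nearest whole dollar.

Orders/yr = 6,000/206 = 29.126; ordering cost = 29.126 × $245 = $7,135.92
Average inventory = 206/2 = 103; holding cost = 103 × $31 = $3,193.00
Total = $7,135.92 + $3,193.00 = $10,328.92

$10,329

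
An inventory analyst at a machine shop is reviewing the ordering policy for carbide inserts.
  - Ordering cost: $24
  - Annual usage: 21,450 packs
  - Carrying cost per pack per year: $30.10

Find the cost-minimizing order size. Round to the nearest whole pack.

2DS/H = 2·21,450·24/30.1 = 34,205.98
EOQ = √34,205.98 ≈ 184.95

185 packs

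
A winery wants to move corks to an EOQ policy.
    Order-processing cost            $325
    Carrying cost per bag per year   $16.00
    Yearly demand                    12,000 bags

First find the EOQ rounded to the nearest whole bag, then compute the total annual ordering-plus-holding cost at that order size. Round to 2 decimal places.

Optimal lot size Q* = (2 × 12,000 × $325 / $16)^½ ≈ 698.21 → Q = 698 bags
Orders/yr = 12,000/698 = 17.192; ordering cost = 17.192 × $325 = $5,587.39
Average inventory = 698/2 = 349; holding cost = 349 × $16 = $5,584.00
Total = $5,587.39 + $5,584.00 = $11,171.39

$11,171.39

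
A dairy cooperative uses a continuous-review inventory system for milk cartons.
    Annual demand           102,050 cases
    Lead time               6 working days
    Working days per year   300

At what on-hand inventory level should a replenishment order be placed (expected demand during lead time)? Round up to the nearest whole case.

2,041 cases

Daily demand d = 102,050 / 300 = 340.167 cases/day
Demand during lead time = 340.167 × 6 = 2,041.00
Reorder point = 2,041.00 → round up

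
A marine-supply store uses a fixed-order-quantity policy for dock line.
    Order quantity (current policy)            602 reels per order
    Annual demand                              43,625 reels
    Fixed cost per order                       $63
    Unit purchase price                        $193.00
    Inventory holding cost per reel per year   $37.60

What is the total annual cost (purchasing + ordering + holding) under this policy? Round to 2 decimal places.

Annual ordering cost = (D/Q)·S = (43,625/602) × 63 = $4,565.41
Annual holding cost  = (Q/2)·H = (602/2) × 37.6 = $11,317.60
Purchase cost = D·C = 43,625 × 193 = $8,419,625.00
Total = $4,565.41 + $11,317.60 + $8,419,625.00 = $8,435,508.01

$8,435,508.01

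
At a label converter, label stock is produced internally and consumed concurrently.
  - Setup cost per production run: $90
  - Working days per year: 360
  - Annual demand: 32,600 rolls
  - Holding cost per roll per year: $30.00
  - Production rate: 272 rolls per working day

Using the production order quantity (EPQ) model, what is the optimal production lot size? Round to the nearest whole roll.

541 rolls

Daily demand d = 32,600/360 = 90.556; p = 272; 1 − d/p = 0.66708
EPQ = √(2DS / (H(1 − d/p)))
    = √(2 × 32,600 × 90 / (30 × 0.66708)) ≈ 541.50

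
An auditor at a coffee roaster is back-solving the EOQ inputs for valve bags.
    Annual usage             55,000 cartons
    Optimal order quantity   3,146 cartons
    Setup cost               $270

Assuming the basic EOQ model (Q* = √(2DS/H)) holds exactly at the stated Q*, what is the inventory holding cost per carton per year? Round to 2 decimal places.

$3.00

EOQ relation: Q² = 2DS/H, so rearrange for the unknown.
H = 2DS / Q² = 2 × 55,000 × 270 / 3,146² = 3.0008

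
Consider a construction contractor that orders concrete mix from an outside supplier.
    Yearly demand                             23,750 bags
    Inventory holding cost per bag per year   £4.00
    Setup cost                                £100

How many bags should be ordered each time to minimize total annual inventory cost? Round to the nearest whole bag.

EOQ = √(2DS/H) = √(2 × 23,750 × 100 / 4)
    = √(1,187,500.00) ≈ 1,089.72

1,090 bags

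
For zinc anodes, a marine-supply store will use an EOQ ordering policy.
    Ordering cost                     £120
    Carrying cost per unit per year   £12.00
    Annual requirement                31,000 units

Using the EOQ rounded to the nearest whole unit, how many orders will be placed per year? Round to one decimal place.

39.4 orders per year

Optimal lot size Q* = (2 × 31,000 × £120 / £12)^½ ≈ 787.40 → Q = 787
Orders per year = D/Q = 31,000 / 787 = 39.390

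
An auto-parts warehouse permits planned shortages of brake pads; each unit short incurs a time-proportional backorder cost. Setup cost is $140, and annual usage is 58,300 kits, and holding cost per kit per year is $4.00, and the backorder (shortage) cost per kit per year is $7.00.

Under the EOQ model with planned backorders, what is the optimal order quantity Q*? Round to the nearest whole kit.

2,532 kits

Q* = √(2DS/H) · √((H + b)/b)
   = √(2 × 58,300 × 140 / 4) · √((4 + 7) / 7)
   = 2,020.149 × 1.2536 ≈ 2,532.39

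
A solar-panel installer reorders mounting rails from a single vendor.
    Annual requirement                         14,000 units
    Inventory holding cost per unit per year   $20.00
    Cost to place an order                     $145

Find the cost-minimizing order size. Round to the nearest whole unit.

2DS/H = 2·14,000·145/20 = 203,000.00
EOQ = √203,000.00 ≈ 450.56

451 units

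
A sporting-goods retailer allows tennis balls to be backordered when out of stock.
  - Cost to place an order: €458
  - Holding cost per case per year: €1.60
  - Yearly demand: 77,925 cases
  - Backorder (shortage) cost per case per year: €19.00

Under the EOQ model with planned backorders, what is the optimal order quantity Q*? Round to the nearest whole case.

Basic EOQ = √(2·77,925·458/1.6) = 6,679.226
Backorder adjustment √((H+b)/b) = √((1.6+19)/19) = 1.0413
Q* = 6,679.226 × 1.0413 ≈ 6,954.77

6,955 cases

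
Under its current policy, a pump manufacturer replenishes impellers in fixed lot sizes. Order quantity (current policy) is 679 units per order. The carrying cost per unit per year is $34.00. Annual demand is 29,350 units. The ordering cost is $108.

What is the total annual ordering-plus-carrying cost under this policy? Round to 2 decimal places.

Ordering: D/Q × S = 29,350/679 × $108 = $4,668.34
Holding:  Q/2 × H = 679/2 × $34 = $11,543.00
Total = $4,668.34 + $11,543.00 = $16,211.34

$16,211.34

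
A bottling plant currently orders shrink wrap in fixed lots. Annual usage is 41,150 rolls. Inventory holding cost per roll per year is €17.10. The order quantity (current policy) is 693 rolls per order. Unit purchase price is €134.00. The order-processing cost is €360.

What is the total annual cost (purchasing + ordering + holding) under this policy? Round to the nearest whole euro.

Ordering: D/Q × S = 41,150/693 × €360 = €21,376.62
Holding:  Q/2 × H = 693/2 × €17.1 = €5,925.15
Purchase cost = D·C = 41,150 × 134 = €5,514,100.00
Total = €21,376.62 + €5,925.15 + €5,514,100.00 = €5,541,401.77

€5,541,402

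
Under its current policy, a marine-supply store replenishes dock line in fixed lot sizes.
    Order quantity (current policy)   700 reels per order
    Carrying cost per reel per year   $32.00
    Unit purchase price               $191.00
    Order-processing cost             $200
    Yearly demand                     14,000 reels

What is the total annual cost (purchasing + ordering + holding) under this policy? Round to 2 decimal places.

Orders/yr = 14,000/700 = 20.000; ordering cost = 20.000 × $200 = $4,000.00
Average inventory = 700/2 = 350; holding cost = 350 × $32 = $11,200.00
Purchase cost = D·C = 14,000 × 191 = $2,674,000.00
Total = $4,000.00 + $11,200.00 + $2,674,000.00 = $2,689,200.00

$2,689,200.00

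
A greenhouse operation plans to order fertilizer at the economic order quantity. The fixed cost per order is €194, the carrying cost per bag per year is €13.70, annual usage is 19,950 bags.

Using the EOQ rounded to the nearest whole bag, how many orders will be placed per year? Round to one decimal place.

EOQ = √(2DS/H) = √(2 × 19,950 × 194 / 13.7)
    = √(565,007.30) ≈ 751.67 → Q = 752
Orders per year = D/Q = 19,950 / 752 = 26.529

26.5 orders per year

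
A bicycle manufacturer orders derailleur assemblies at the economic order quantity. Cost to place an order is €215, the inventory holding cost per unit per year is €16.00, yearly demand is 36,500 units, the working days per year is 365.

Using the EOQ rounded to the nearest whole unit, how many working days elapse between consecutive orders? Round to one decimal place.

9.9 days

2DS/H = 2·36,500·215/16 = 980,937.50
EOQ = √980,937.50 ≈ 990.42 → Q = 990 units
Cycle time = (working days × Q)/D = (365 × 990) / 36,500 = 9.900 days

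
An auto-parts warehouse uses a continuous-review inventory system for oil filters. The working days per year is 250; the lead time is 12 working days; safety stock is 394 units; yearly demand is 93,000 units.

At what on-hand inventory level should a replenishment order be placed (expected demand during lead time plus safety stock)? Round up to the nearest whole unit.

4,858 units

Daily demand d = 93,000 / 250 = 372.000 units/day
Demand during lead time = 372.000 × 12 = 4,464.00
Reorder point = 4,464.00 + 394 = 4,858.00 → round up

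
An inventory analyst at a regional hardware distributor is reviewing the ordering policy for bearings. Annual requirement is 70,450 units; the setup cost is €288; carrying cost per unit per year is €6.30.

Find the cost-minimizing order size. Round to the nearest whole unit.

2,538 units

EOQ = √(2DS/H) = √(2 × 70,450 × 288 / 6.3)
    = √(6,441,142.86) ≈ 2,537.94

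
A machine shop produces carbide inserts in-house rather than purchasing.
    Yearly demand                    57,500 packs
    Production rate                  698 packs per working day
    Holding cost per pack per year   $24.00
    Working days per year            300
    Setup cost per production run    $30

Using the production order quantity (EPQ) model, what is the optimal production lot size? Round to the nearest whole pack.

d = 57,500/300 = 191.6667 packs/day;  effective holding cost H(1 − d/p) = 24·(1 − 191.6667/698) = 17.40974
Q* = √(2DS / H_eff) = √(2·57,500·30 / 17.40974) ≈ 445.16

445 packs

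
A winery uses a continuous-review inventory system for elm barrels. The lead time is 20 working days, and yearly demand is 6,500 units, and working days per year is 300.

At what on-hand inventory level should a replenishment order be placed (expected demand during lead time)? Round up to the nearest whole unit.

Daily demand d = 6,500 / 300 = 21.667 units/day
Demand during lead time = 21.667 × 20 = 433.33
Reorder point = 433.33 → round up

434 units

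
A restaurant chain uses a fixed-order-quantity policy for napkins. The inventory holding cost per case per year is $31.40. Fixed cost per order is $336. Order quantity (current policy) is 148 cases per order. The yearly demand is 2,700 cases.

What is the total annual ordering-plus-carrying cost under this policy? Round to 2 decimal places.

Orders/yr = 2,700/148 = 18.243; ordering cost = 18.243 × $336 = $6,129.73
Average inventory = 148/2 = 74; holding cost = 74 × $31.4 = $2,323.60
Total = $6,129.73 + $2,323.60 = $8,453.33

$8,453.33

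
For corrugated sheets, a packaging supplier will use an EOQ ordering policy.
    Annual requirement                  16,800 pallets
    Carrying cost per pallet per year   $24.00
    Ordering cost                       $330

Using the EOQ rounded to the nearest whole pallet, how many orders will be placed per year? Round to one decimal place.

24.7 orders per year

EOQ = √(2DS/H) = √(2 × 16,800 × 330 / 24)
    = √(462,000.00) ≈ 679.71 → Q = 680
Orders per year = D/Q = 16,800 / 680 = 24.706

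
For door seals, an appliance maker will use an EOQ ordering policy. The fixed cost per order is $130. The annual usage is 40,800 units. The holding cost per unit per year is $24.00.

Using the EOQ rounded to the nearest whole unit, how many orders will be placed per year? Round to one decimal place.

2DS/H = 2·40,800·130/24 = 442,000.00
EOQ = √442,000.00 ≈ 664.83 → Q = 665
N = D/Q = 40,800/665 ≈ 61.353 orders/yr

61.4 orders per year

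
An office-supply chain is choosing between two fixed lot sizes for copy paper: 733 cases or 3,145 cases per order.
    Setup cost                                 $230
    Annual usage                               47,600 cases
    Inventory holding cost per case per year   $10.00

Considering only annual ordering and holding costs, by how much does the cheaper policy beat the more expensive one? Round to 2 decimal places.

$605.20

For each Q, cost = (D/Q)·S + (Q/2)·H.
TC(733) = (47,600/733)×230 + (733/2)×10 = $18,600.88
TC(3,145) = (47,600/3,145)×230 + (3,145/2)×10 = $19,206.08
Cheaper: Q = 733.  Difference = $605.20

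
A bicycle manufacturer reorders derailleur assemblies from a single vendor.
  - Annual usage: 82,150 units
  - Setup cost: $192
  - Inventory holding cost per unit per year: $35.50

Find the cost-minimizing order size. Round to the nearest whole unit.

Optimal lot size Q* = (2 × 82,150 × $192 / $35.5)^½ ≈ 942.66

943 units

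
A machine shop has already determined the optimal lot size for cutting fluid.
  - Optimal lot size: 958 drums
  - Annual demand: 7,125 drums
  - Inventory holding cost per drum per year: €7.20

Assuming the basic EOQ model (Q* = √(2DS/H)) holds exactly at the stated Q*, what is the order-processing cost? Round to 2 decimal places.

€463.71

Since Q* = (2DS/H)^½, squaring gives Q*²·H = 2DS.
S = Q²H / (2D) = 958² × 7.2 / (2 × 7,125) = 463.7123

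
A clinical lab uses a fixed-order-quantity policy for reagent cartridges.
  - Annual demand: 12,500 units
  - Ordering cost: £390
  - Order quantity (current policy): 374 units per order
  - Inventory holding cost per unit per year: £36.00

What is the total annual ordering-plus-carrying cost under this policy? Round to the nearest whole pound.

Orders/yr = 12,500/374 = 33.422; ordering cost = 33.422 × £390 = £13,034.76
Average inventory = 374/2 = 187; holding cost = 187 × £36 = £6,732.00
Total = £13,034.76 + £6,732.00 = £19,766.76

£19,767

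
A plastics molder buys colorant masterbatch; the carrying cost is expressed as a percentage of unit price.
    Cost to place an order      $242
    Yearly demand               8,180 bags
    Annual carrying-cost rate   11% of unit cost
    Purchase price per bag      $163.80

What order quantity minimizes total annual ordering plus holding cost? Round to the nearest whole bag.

Holding cost per bag per year: H = 11% × $163.8 = $18.0180
Q* = √(2·D·S / H) = √(2·8,180·242 / 18.018) = √219,731.4 ≈ 468.76

469 bags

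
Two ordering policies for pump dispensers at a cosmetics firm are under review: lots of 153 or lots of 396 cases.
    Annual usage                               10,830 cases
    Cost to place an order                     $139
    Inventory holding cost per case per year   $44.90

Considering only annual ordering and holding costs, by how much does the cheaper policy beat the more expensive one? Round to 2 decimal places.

$582.23

Annual cost at Q: ordering D·S/Q plus holding Q·H/2.
TC(153) = (10,830/153)×139 + (153/2)×44.9 = $13,273.87
TC(396) = (10,830/396)×139 + (396/2)×44.9 = $12,691.64
Lots of 396 are cheaper by $582.23.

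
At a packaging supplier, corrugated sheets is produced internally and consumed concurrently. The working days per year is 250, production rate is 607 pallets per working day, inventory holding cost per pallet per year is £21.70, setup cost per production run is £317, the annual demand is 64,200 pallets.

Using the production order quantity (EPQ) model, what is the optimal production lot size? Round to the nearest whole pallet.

1,803 pallets

d = 64,200/250 = 256.8000 pallets/day;  effective holding cost H(1 − d/p) = 21.7·(1 − 256.8000/607) = 12.51951
Q* = √(2DS / H_eff) = √(2·64,200·317 / 12.51951) ≈ 1,803.09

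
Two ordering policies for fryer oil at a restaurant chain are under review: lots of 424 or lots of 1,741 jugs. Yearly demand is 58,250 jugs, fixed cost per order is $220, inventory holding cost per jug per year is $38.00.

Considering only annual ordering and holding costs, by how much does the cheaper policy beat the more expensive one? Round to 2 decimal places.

$2,159.66

For each Q, cost = (D/Q)·S + (Q/2)·H.
TC(424) = (58,250/424)×220 + (424/2)×38 = $38,280.06
TC(1,741) = (58,250/1,741)×220 + (1,741/2)×38 = $40,439.71
|ΔTC| = |$38,280.06 − $40,439.71| = $2,159.66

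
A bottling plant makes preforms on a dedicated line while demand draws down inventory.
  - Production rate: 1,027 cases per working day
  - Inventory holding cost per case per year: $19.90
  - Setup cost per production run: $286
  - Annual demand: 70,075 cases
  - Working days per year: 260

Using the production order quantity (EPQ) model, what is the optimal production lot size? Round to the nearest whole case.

Daily demand d = 70,075/260 = 269.519; p = 1027; 1 − d/p = 0.73757
EPQ = √(2DS / (H(1 − d/p)))
    = √(2 × 70,075 × 286 / (19.9 × 0.73757)) ≈ 1,652.54

1,653 cases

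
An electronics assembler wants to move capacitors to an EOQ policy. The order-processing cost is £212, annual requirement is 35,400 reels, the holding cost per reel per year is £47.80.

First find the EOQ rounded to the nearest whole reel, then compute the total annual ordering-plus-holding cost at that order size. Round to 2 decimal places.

£26,785.43

Q* = √(2·D·S / H) = √(2·35,400·212 / 47.8) = √314,008.4 ≈ 560.36 → Q = 560 reels
Annual ordering cost = (D/Q)·S = (35,400/560) × 212 = £13,401.43
Annual holding cost  = (Q/2)·H = (560/2) × 47.8 = £13,384.00
Total = £13,401.43 + £13,384.00 = £26,785.43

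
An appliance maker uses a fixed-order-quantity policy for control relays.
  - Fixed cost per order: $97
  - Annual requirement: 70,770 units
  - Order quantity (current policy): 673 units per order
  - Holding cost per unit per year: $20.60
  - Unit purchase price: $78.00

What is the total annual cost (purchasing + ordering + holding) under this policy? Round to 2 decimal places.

$5,537,192.03

Annual ordering cost = (D/Q)·S = (70,770/673) × 97 = $10,200.13
Annual holding cost  = (Q/2)·H = (673/2) × 20.6 = $6,931.90
Purchase cost = D·C = 70,770 × 78 = $5,520,060.00
Total = $10,200.13 + $6,931.90 + $5,520,060.00 = $5,537,192.03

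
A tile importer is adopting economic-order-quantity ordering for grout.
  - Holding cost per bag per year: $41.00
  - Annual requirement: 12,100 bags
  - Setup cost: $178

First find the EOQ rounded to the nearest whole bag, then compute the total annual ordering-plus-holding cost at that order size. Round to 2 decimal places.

Optimal lot size Q* = (2 × 12,100 × $178 / $41)^½ ≈ 324.13 → Q = 324 bags
Orders/yr = 12,100/324 = 37.346; ordering cost = 37.346 × $178 = $6,647.53
Average inventory = 324/2 = 162; holding cost = 162 × $41 = $6,642.00
Total = $6,647.53 + $6,642.00 = $13,289.53

$13,289.53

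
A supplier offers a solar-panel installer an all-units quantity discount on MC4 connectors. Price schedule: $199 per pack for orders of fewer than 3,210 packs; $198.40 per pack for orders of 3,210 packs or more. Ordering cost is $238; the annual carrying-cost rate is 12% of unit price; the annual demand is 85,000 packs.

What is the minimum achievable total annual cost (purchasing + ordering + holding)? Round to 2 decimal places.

H₁ = 12%×$199 = $23.8800;  H₂ = 12%×$198.40 = $23.8080
EOQ₁ = √(2×85,000×238/23.8800) = 1,301.65  (< 3,210, feasible at tier 1)
EOQ₂ = √(2×85,000×238/23.8080) = 1,303.62  (< 3,210 → use Q = 3,210 at tier-2 price)
TC(tier 1 (EOQ₁), Q≈1,301.7) = $16,946,083.51
TC(tier 2, Q≈3,210.0) = $16,908,514.02
Minimum at tier 2: $16,908,514.02

$16,908,514.02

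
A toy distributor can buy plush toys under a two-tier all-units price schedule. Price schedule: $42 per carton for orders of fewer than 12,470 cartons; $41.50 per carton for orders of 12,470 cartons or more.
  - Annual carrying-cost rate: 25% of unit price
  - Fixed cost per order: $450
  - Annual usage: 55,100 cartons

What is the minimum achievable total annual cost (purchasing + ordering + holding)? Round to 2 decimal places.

$2,337,018.74

H₁ = 25%×$42 = $10.5000;  H₂ = 25%×$41.50 = $10.3750
EOQ₁ = √(2×55,100×450/10.5000) = 2,173.21  (< 12,470, feasible at tier 1)
EOQ₂ = √(2×55,100×450/10.3750) = 2,186.27  (< 12,470 → use Q = 12,470 at tier-2 price)
TC(tier 1 (EOQ₁), Q≈2,173.2) = $2,337,018.74
TC(tier 2, Q≈12,470.0) = $2,353,326.50
Minimum at tier 1 (EOQ₁): $2,337,018.74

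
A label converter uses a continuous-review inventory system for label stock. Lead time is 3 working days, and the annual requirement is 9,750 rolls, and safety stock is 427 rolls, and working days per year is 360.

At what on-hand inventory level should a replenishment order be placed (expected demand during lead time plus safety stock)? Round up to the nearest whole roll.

Daily demand d = 9,750 / 360 = 27.083 rolls/day
Demand during lead time = 27.083 × 3 = 81.25
Reorder point = 81.25 + 427 = 508.25 → round up

509 rolls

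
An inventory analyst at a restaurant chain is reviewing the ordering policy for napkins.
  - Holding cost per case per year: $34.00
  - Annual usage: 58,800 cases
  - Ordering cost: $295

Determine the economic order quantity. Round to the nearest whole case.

1,010 cases

EOQ = √(2DS/H) = √(2 × 58,800 × 295 / 34)
    = √(1,020,352.94) ≈ 1,010.13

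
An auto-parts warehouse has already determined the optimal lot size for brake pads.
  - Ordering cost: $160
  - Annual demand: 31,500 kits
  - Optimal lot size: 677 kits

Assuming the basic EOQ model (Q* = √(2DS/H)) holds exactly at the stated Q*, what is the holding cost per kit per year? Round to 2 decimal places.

From Q* = √(2DS/H) ⇒ Q*² = 2DS/H.
H = 2DS / Q² = 2 × 31,500 × 160 / 677² = 21.9929

$21.99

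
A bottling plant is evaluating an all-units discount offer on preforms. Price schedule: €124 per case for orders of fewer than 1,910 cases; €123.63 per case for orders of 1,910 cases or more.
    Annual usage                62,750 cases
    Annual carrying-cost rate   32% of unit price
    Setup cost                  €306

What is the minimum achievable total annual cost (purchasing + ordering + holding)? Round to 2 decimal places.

H₁ = 32%×€124 = €39.6800;  H₂ = 32%×€123.63 = €39.5616
EOQ₁ = √(2×62,750×306/39.6800) = 983.78  (< 1,910, feasible at tier 1)
EOQ₂ = √(2×62,750×306/39.5616) = 985.25  (< 1,910 → use Q = 1,910 at tier-2 price)
TC(tier 1 (EOQ₁), Q≈983.8) = €7,820,036.28
TC(tier 2, Q≈1,910.0) = €7,805,616.97
Minimum at tier 2: €7,805,616.97

€7,805,616.97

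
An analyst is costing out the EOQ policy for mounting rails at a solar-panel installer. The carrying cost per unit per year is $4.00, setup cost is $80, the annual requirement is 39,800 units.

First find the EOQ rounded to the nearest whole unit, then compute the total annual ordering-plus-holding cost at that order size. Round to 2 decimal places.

$5,046.98

2DS/H = 2·39,800·80/4 = 1,592,000.00
EOQ = √1,592,000.00 ≈ 1,261.74 → Q = 1,262 units
Annual ordering cost = (D/Q)·S = (39,800/1,262) × 80 = $2,522.98
Annual holding cost  = (Q/2)·H = (1,262/2) × 4 = $2,524.00
Total = $2,522.98 + $2,524.00 = $5,046.98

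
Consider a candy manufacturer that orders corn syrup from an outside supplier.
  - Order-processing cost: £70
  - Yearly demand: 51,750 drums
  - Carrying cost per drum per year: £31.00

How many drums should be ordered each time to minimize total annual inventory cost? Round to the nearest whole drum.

483 drums

Optimal lot size Q* = (2 × 51,750 × £70 / £31)^½ ≈ 483.44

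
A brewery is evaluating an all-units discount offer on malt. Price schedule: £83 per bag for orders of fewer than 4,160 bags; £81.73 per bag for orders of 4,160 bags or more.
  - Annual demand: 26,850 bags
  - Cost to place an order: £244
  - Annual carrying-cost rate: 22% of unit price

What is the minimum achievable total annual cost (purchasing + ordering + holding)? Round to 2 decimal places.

£2,233,425.00

H₁ = 22%×£83 = £18.2600;  H₂ = 22%×£81.73 = £17.9806
EOQ₁ = √(2×26,850×244/18.2600) = 847.09  (< 4,160, feasible at tier 1)
EOQ₂ = √(2×26,850×244/17.9806) = 853.65  (< 4,160 → use Q = 4,160 at tier-2 price)
TC(tier 1 (EOQ₁), Q≈847.1) = £2,244,017.94
TC(tier 2, Q≈4,160.0) = £2,233,425.00
Minimum at tier 2: £2,233,425.00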